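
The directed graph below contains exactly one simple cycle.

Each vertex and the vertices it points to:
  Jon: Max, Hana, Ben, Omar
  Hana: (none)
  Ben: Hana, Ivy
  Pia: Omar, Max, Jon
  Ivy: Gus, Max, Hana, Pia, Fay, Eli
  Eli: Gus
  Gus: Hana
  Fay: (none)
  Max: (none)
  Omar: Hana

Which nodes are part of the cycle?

DFS with gray/black marking from Ivy:
Ivy gray
  Gus gray
    Hana gray
    Hana black
  Gus black
  Max gray
  Max black
  Ivy→Hana: Hana black — skip
  Pia gray
    Omar gray
      Omar→Hana: Hana black — skip
    Omar black
    Pia→Max: Max black — skip
    Jon gray
      Jon→Max: Max black — skip
      Jon→Hana: Hana black — skip
      Ben gray
        Ben→Hana: Hana black — skip
        Ben→Ivy: Ivy is gray → back edge
Back edge closes the cycle Ivy → Pia → Jon → Ben → Ivy; its vertices are {Ben, Ivy, Jon, Pia}.

Ben, Ivy, Jon, Pia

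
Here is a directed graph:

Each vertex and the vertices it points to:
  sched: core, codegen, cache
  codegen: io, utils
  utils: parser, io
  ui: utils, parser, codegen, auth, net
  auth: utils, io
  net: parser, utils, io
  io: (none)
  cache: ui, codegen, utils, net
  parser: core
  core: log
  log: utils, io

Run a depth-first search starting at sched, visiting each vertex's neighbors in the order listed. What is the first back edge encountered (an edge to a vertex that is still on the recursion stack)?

DFS from sched (visiting each vertex's neighbors in the order listed); mark gray on enter, black on exit:
sched gray
  core gray
    log gray
      utils gray
        parser gray
          parser→core: core is gray → back edge
First back edge: parser → core.

parser→core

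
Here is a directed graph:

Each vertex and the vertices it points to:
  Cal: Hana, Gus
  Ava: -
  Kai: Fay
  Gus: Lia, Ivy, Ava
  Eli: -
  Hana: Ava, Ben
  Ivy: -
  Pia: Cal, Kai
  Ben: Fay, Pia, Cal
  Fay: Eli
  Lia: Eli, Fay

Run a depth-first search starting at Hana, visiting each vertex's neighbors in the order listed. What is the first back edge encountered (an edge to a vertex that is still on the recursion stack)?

Cal->Hana

DFS from Hana (visiting each vertex's neighbors in the order listed); mark gray on enter, black on exit:
Hana gray
  Ava gray
  Ava black
  Ben gray
    Fay gray
      Eli gray
      Eli black
    Fay black
    Pia gray
      Cal gray
        Cal→Hana: Hana is gray → back edge
First back edge: Cal → Hana.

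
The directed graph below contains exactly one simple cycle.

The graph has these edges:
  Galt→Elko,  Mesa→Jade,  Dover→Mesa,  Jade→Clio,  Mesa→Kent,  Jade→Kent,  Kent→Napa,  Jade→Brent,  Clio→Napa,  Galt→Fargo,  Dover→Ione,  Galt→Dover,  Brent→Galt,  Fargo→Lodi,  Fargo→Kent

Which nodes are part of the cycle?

DFS with gray/black marking from Galt:
Galt gray
  Elko gray
  Elko black
  Fargo gray
    Kent gray
      Napa gray
      Napa black
    Kent black
    Lodi gray
    Lodi black
  Fargo black
  Dover gray
    Ione gray
    Ione black
    Mesa gray
      Mesa→Kent: Kent black — skip
      Jade gray
        Brent gray
          Brent→Galt: Galt is gray → back edge
Back edge closes the cycle Galt → Dover → Mesa → Jade → Brent → Galt; its vertices are {Galt, Jade, Mesa, Brent, Dover}.

Galt, Jade, Mesa, Brent, Dover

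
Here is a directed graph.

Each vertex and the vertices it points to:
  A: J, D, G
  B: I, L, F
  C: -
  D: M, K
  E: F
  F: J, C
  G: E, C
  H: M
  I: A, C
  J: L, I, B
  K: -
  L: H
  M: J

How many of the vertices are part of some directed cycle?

A vertex is on a directed cycle iff it belongs to a strongly connected component of size ≥ 2 (or has a self-loop).
The vertices on cycles are {A, B, D, E, F, G, H, I, J, L, M} — 11 in total.

11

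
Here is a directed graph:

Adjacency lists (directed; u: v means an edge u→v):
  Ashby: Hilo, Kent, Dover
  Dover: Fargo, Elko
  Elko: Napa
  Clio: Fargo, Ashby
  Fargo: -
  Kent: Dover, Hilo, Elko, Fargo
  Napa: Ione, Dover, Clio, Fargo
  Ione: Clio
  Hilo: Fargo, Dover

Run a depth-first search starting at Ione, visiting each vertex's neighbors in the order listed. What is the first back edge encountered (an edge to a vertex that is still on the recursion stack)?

Napa->Ione

DFS from Ione (visiting each vertex's neighbors in the order listed); mark gray on enter, black on exit:
Ione gray
  Clio gray
    Fargo gray
    Fargo black
    Ashby gray
      Hilo gray
        Hilo→Fargo: Fargo black — skip
        Dover gray
          Dover→Fargo: Fargo black — skip
          Elko gray
            Napa gray
              Napa→Ione: Ione is gray → back edge
First back edge: Napa → Ione.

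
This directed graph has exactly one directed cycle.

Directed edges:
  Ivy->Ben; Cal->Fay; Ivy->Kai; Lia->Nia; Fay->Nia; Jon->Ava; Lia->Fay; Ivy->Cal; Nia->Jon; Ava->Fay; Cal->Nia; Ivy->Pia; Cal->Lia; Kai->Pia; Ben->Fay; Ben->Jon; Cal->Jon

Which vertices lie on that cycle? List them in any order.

Ava, Fay, Jon, Nia

DFS with gray/black marking from Jon:
Jon gray
  Ava gray
    Fay gray
      Nia gray
        Nia→Jon: Jon is gray → back edge
Back edge closes the cycle Jon → Ava → Fay → Nia → Jon; its vertices are {Ava, Fay, Jon, Nia}.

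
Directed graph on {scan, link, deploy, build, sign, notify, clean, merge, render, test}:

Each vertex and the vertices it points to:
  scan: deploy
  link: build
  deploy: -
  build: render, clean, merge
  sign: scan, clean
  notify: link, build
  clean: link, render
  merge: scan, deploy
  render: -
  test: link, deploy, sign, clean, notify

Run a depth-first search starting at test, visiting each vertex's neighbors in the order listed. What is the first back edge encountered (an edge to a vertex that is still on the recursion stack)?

DFS from test (visiting each vertex's neighbors in the order listed); mark gray on enter, black on exit:
test gray
  link gray
    build gray
      render gray
      render black
      clean gray
        clean→link: link is gray → back edge
First back edge: clean → link.

clean→link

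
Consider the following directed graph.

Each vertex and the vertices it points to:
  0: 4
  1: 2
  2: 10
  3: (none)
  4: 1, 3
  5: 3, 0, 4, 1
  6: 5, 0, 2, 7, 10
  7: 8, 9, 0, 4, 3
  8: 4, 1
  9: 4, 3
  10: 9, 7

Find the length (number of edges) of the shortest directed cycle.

5

For each vertex v, BFS finds the shortest path from v back to v.
The shortest such closed walk is 2 → 10 → 9 → 4 → 1 → 2, length 5.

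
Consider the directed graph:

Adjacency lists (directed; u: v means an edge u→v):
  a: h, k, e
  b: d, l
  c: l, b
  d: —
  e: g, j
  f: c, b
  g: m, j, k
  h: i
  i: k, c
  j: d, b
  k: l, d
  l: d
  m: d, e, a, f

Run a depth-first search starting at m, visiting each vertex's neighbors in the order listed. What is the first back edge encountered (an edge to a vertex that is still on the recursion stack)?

g→m

DFS from m (visiting each vertex's neighbors in the order listed); mark gray on enter, black on exit:
m gray
  d gray
  d black
  e gray
    g gray
      g→m: m is gray → back edge
First back edge: g → m.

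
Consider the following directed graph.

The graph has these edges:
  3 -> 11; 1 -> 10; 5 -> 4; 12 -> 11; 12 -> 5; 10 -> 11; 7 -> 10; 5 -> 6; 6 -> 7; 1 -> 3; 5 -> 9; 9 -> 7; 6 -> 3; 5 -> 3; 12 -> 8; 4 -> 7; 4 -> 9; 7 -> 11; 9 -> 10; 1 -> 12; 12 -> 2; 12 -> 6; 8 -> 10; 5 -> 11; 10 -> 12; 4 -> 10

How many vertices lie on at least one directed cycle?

A vertex is on a directed cycle iff it belongs to a strongly connected component of size ≥ 2 (or has a self-loop).
The vertices on cycles are {4, 5, 6, 7, 8, 9, 10, 12} — 8 in total.

8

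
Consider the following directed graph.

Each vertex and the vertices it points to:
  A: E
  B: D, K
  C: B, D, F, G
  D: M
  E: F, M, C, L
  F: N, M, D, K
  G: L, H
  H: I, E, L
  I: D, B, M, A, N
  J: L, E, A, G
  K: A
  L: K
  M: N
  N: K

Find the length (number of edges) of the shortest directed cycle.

4

For each vertex v, BFS finds the shortest path from v back to v.
The shortest such closed walk is G → H → E → C → G, length 4.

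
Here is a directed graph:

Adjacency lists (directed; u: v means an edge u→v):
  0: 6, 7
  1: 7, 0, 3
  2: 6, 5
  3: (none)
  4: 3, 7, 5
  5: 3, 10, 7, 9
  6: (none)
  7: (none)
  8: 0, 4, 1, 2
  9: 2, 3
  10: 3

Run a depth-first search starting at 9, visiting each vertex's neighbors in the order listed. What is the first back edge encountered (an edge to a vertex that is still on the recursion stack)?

DFS from 9 (visiting each vertex's neighbors in the order listed); mark gray on enter, black on exit:
9 gray
  2 gray
    6 gray
    6 black
    5 gray
      3 gray
      3 black
      10 gray
        10→3: 3 black — skip
      10 black
      7 gray
      7 black
      5→9: 9 is gray → back edge
First back edge: 5 → 9.

5->9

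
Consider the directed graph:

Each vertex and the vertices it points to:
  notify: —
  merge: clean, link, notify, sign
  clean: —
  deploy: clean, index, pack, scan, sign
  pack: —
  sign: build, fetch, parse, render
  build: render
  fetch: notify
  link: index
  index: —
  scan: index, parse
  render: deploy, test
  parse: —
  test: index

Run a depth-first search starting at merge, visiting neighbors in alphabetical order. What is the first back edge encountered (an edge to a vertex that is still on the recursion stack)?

deploy→sign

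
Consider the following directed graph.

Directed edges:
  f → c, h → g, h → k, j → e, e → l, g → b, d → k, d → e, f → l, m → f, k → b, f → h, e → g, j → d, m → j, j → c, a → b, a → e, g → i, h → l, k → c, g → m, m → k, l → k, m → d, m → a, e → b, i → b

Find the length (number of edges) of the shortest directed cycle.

For each vertex v, BFS finds the shortest path from v back to v.
The shortest such closed walk is m → f → h → g → m, length 4.

4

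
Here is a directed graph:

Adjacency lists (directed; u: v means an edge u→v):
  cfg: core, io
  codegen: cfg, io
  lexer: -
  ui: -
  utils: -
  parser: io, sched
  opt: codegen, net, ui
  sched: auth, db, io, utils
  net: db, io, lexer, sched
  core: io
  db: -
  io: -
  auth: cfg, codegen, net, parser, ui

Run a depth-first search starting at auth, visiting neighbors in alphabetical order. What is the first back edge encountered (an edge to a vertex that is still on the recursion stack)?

DFS from auth (visiting neighbors in alphabetical order); mark gray on enter, black on exit:
auth gray
  cfg gray
    core gray
      io gray
      io black
    core black
    cfg→io: io black — skip
  cfg black
  codegen gray
    codegen→cfg: cfg black — skip
    codegen→io: io black — skip
  codegen black
  net gray
    db gray
    db black
    net→io: io black — skip
    lexer gray
    lexer black
    sched gray
      sched→auth: auth is gray → back edge
First back edge: sched → auth.

sched→auth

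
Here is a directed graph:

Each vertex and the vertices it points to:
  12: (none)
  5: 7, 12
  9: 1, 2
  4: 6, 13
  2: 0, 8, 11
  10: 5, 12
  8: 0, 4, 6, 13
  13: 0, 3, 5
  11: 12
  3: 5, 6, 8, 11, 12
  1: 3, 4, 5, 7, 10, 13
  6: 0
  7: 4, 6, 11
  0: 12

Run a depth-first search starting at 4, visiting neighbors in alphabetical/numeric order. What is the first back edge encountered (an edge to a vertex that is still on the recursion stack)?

DFS from 4 (visiting neighbors in alphabetical/numeric order); mark gray on enter, black on exit:
4 gray
  6 gray
    0 gray
      12 gray
      12 black
    0 black
  6 black
  13 gray
    13→0: 0 black — skip
    3 gray
      5 gray
        7 gray
          7→4: 4 is gray → back edge
First back edge: 7 → 4.

7→4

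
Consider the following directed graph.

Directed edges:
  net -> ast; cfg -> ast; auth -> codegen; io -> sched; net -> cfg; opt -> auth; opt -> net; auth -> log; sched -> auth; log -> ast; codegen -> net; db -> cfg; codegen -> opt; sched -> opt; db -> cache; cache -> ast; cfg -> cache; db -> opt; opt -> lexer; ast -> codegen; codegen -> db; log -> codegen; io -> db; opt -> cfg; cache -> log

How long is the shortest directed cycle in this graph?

3

For each vertex v, BFS finds the shortest path from v back to v.
The shortest such closed walk is opt → auth → codegen → opt, length 3.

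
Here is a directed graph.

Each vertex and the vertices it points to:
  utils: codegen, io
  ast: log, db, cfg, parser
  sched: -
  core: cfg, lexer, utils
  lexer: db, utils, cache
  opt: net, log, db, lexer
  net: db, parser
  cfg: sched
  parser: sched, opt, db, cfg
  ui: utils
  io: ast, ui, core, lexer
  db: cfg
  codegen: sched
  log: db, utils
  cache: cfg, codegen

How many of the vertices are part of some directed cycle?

A vertex is on a directed cycle iff it belongs to a strongly connected component of size ≥ 2 (or has a self-loop).
The vertices on cycles are {io, ui, ast, log, net, opt, core, lexer, utils, parser} — 10 in total.

10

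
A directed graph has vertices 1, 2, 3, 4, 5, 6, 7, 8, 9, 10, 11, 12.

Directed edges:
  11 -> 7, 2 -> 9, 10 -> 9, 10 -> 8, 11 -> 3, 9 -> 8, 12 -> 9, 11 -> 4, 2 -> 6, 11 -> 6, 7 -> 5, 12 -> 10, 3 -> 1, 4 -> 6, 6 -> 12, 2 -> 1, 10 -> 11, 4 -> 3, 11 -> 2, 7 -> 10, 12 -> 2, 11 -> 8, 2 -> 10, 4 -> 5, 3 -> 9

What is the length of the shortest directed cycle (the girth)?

For each vertex v, BFS finds the shortest path from v back to v.
The shortest such closed walk is 11 → 2 → 10 → 11, length 3.

3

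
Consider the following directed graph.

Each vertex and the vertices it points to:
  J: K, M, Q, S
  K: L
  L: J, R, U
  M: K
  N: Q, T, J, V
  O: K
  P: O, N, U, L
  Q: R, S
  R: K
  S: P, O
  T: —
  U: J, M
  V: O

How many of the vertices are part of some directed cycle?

A vertex is on a directed cycle iff it belongs to a strongly connected component of size ≥ 2 (or has a self-loop).
The vertices on cycles are {J, K, L, M, N, O, P, Q, R, S, U, V} — 12 in total.

12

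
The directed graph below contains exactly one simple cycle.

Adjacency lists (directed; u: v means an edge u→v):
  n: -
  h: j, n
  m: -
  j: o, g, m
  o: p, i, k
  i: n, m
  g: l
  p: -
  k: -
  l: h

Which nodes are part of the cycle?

g, h, j, l

DFS with gray/black marking from j:
j gray
  o gray
    p gray
    p black
    i gray
      n gray
      n black
      m gray
      m black
    i black
    k gray
    k black
  o black
  g gray
    l gray
      h gray
        h→j: j is gray → back edge
Back edge closes the cycle j → g → l → h → j; its vertices are {g, h, j, l}.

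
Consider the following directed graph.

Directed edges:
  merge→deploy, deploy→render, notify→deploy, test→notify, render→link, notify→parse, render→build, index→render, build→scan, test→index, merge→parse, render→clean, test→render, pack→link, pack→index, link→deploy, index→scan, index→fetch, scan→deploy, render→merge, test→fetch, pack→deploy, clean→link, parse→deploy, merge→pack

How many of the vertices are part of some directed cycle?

10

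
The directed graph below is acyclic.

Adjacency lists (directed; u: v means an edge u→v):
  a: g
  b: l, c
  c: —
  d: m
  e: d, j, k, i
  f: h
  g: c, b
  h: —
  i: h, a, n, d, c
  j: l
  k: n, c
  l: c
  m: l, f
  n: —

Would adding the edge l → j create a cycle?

Adding l→j creates a cycle iff j can already reach l.
Path from j: j → l.
So j → … → l → j is a cycle.

Yes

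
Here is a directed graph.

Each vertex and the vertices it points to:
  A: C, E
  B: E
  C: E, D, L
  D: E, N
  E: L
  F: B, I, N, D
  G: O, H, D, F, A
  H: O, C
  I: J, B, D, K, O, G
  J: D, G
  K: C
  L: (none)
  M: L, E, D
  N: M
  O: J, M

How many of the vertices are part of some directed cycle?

A vertex is on a directed cycle iff it belongs to a strongly connected component of size ≥ 2 (or has a self-loop).
The vertices on cycles are {D, F, G, H, I, J, M, N, O} — 9 in total.

9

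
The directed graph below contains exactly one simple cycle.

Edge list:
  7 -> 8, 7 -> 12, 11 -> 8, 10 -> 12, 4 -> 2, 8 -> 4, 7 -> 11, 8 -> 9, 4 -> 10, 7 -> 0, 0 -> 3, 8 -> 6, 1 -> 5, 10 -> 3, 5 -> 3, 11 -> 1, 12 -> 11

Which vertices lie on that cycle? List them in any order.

4, 8, 10, 11, 12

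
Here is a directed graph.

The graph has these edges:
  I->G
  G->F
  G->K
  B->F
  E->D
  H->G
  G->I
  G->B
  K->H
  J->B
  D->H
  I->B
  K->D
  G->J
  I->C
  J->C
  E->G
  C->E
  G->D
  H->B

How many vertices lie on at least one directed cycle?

8

A vertex is on a directed cycle iff it belongs to a strongly connected component of size ≥ 2 (or has a self-loop).
The vertices on cycles are {C, D, E, G, H, I, J, K} — 8 in total.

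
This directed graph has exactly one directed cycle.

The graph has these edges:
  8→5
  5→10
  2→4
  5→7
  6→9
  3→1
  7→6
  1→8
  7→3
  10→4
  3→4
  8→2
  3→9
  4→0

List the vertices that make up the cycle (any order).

1, 3, 5, 7, 8

DFS with gray/black marking from 8:
8 gray
  5 gray
    7 gray
      3 gray
        9 gray
        9 black
        1 gray
          1→8: 8 is gray → back edge
Back edge closes the cycle 8 → 5 → 7 → 3 → 1 → 8; its vertices are {1, 3, 5, 7, 8}.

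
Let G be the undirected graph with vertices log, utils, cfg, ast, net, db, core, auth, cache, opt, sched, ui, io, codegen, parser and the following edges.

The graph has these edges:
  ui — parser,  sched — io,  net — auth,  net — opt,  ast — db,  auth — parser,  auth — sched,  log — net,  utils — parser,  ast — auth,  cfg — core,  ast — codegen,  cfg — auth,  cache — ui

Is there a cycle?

DFS, tracking each vertex's parent; an edge to a visited non-parent vertex closes a cycle.
Start from log:
visit log (parent –)
  visit net (parent log)
    visit auth (parent net)
      auth–net: parent, skip
      visit cfg (parent auth)
        visit core (parent cfg)
          core–cfg: parent, skip
        cfg–auth: parent, skip
      visit ast (parent auth)
        visit codegen (parent ast)
          codegen–ast: parent, skip
        ast–auth: parent, skip
        visit db (parent ast)
          db–ast: parent, skip
      visit parser (parent auth)
        visit utils (parent parser)
          utils–parser: parent, skip
        visit ui (parent parser)
          visit cache (parent ui)
            cache–ui: parent, skip
          ui–parser: parent, skip
        parser–auth: parent, skip
      visit sched (parent auth)
        visit io (parent sched)
          io–sched: parent, skip
        sched–auth: parent, skip
    net–log: parent, skip
    visit opt (parent net)
      opt–net: parent, skip
No non-parent visited neighbor found — the graph is a forest.

No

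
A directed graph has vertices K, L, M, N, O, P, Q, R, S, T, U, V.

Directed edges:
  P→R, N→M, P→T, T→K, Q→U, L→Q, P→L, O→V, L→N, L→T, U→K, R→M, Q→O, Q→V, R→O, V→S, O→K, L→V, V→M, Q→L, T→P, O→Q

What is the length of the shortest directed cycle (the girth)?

For each vertex v, BFS finds the shortest path from v back to v.
The shortest such closed walk is P → T → P, length 2.

2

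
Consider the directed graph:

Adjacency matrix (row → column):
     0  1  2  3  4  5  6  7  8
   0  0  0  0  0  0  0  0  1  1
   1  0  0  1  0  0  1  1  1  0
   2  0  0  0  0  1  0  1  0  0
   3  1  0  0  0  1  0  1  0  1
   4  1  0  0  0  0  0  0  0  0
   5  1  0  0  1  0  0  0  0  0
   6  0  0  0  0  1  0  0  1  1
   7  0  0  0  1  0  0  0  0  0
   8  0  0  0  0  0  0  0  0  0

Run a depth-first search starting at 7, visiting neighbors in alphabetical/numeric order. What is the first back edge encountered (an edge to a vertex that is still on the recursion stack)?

0->7

DFS from 7 (visiting neighbors in alphabetical/numeric order); mark gray on enter, black on exit:
7 gray
  3 gray
    0 gray
      0→7: 7 is gray → back edge
First back edge: 0 → 7.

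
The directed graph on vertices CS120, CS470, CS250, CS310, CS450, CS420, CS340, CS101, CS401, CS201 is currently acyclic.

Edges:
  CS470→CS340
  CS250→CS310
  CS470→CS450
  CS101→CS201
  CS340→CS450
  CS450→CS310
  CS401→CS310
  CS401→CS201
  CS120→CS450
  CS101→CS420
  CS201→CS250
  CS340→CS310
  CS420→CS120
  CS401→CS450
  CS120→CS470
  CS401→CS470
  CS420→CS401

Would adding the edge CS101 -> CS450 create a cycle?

Adding CS101→CS450 creates a cycle iff CS450 can already reach CS101.
Explore from CS450: no path reaches CS101. The graph stays acyclic.

No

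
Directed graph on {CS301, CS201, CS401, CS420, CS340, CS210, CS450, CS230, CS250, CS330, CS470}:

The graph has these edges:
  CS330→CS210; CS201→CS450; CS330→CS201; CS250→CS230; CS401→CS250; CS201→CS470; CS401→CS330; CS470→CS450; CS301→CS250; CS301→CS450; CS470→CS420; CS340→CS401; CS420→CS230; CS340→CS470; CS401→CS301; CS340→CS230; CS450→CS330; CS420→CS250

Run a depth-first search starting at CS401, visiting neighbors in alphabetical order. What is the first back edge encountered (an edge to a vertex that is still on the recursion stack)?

DFS from CS401 (visiting neighbors in alphabetical order); mark gray on enter, black on exit:
CS401 gray
  CS250 gray
    CS230 gray
    CS230 black
  CS250 black
  CS301 gray
    CS301→CS250: CS250 black — skip
    CS450 gray
      CS330 gray
        CS201 gray
          CS201→CS450: CS450 is gray → back edge
First back edge: CS201 → CS450.

CS201→CS450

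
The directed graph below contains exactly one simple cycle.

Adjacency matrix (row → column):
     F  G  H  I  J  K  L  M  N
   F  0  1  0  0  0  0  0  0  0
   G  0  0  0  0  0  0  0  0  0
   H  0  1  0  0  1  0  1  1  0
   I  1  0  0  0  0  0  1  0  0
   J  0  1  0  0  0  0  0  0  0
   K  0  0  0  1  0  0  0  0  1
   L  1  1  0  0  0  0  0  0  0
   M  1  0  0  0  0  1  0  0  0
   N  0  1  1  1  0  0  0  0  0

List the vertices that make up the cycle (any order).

DFS with gray/black marking from K:
K gray
  N gray
    I gray
      F gray
        G gray
        G black
      F black
      L gray
        L→G: G black — skip
        L→F: F black — skip
      L black
    I black
    N→G: G black — skip
    H gray
      H→L: L black — skip
      H→G: G black — skip
      J gray
        J→G: G black — skip
      J black
      M gray
        M→K: K is gray → back edge
Back edge closes the cycle K → N → H → M → K; its vertices are {H, K, M, N}.

H, K, M, N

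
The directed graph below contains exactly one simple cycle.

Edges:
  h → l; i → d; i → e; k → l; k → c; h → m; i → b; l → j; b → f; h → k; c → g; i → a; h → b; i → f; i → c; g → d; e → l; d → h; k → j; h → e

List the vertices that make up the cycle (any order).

c, d, g, h, k

DFS with gray/black marking from d:
d gray
  h gray
    k gray
      j gray
      j black
      c gray
        g gray
          g→d: d is gray → back edge
Back edge closes the cycle d → h → k → c → g → d; its vertices are {c, d, g, h, k}.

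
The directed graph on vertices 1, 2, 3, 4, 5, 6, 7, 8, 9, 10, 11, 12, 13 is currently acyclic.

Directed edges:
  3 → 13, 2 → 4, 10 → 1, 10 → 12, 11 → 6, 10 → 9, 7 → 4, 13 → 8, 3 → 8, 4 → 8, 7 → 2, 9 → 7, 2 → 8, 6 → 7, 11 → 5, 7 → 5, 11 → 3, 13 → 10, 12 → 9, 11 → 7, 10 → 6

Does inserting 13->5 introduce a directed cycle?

Adding 13→5 creates a cycle iff 5 can already reach 13.
Explore from 5: no path reaches 13. The graph stays acyclic.

No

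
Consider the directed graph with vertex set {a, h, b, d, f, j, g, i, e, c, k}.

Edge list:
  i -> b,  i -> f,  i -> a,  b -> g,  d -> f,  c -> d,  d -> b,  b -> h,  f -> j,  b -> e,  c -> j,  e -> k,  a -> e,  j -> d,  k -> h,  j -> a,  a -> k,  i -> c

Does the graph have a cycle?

Yes

DFS with white/gray/black marking, starting from j:
j gray
  a gray
    e gray
      k gray
        h gray
        h black
      k black
    e black
    a→k: k black — skip
  a black
  d gray
    f gray
      f→j: j is gray → back edge
Back edge found, so a cycle exists: j → d → f → j.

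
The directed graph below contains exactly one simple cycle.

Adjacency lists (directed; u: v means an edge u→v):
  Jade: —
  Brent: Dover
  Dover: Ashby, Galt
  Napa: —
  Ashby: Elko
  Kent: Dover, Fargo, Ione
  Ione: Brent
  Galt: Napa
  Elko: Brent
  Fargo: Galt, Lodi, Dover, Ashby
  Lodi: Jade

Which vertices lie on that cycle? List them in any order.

Elko, Ashby, Brent, Dover

DFS with gray/black marking from Dover:
Dover gray
  Ashby gray
    Elko gray
      Brent gray
        Brent→Dover: Dover is gray → back edge
Back edge closes the cycle Dover → Ashby → Elko → Brent → Dover; its vertices are {Elko, Ashby, Brent, Dover}.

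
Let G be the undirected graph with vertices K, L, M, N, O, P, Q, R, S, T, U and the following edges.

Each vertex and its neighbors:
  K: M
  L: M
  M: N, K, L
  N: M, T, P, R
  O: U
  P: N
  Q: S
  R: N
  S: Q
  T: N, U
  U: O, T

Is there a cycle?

DFS, tracking each vertex's parent; an edge to a visited non-parent vertex closes a cycle.
Start from L:
visit L (parent –)
  visit M (parent L)
    visit N (parent M)
      N–M: parent, skip
      visit T (parent N)
        T–N: parent, skip
        visit U (parent T)
          visit O (parent U)
            O–U: parent, skip
          U–T: parent, skip
      visit P (parent N)
        P–N: parent, skip
      visit R (parent N)
        R–N: parent, skip
    visit K (parent M)
      K–M: parent, skip
    M–L: parent, skip
visit Q (parent –)
  visit S (parent Q)
    S–Q: parent, skip
No non-parent visited neighbor found — the graph is a forest.

No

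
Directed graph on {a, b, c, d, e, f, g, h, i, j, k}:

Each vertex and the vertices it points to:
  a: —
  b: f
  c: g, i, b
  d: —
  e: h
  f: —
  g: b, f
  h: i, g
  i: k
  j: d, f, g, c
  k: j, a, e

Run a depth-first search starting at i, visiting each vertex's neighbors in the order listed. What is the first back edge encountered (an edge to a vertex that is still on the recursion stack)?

c→i

DFS from i (visiting each vertex's neighbors in the order listed); mark gray on enter, black on exit:
i gray
  k gray
    j gray
      d gray
      d black
      f gray
      f black
      g gray
        b gray
          b→f: f black — skip
        b black
        g→f: f black — skip
      g black
      c gray
        c→g: g black — skip
        c→i: i is gray → back edge
First back edge: c → i.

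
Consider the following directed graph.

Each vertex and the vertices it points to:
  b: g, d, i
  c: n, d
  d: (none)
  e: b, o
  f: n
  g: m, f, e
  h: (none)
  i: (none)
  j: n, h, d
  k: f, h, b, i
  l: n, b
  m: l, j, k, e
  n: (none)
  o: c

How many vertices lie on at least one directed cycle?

A vertex is on a directed cycle iff it belongs to a strongly connected component of size ≥ 2 (or has a self-loop).
The vertices on cycles are {b, e, g, k, l, m} — 6 in total.

6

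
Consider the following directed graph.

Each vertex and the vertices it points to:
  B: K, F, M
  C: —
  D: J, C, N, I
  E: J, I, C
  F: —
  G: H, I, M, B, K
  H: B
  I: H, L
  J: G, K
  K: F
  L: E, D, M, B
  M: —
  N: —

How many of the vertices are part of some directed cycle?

6

A vertex is on a directed cycle iff it belongs to a strongly connected component of size ≥ 2 (or has a self-loop).
The vertices on cycles are {D, E, G, I, J, L} — 6 in total.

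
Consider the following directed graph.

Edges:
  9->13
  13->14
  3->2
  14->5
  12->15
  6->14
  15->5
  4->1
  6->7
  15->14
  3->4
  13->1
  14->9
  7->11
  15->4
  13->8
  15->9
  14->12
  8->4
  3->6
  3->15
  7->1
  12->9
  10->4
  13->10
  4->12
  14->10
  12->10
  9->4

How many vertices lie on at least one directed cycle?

8

A vertex is on a directed cycle iff it belongs to a strongly connected component of size ≥ 2 (or has a self-loop).
The vertices on cycles are {4, 8, 9, 10, 12, 13, 14, 15} — 8 in total.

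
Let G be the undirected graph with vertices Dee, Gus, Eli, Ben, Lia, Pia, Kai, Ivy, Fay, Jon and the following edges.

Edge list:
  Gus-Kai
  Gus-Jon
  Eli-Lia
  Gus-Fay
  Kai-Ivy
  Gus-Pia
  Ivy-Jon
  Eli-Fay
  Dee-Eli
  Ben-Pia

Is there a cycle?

Yes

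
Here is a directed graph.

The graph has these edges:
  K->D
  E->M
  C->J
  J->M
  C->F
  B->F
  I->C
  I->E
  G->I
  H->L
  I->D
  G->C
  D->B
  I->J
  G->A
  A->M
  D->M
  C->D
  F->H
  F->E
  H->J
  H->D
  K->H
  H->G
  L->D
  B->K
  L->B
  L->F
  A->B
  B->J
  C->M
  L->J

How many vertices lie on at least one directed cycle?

10

A vertex is on a directed cycle iff it belongs to a strongly connected component of size ≥ 2 (or has a self-loop).
The vertices on cycles are {A, B, C, D, F, G, H, I, K, L} — 10 in total.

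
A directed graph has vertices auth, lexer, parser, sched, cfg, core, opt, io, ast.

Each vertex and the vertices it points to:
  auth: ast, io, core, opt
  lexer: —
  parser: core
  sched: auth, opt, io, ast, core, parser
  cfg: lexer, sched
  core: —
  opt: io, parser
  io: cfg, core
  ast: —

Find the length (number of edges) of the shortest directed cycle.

3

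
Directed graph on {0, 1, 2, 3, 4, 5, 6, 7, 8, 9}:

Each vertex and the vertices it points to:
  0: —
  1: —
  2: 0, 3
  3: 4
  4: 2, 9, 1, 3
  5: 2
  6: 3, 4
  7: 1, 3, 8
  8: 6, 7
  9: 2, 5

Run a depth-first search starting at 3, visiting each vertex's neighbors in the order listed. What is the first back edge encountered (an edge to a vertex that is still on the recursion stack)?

2→3

DFS from 3 (visiting each vertex's neighbors in the order listed); mark gray on enter, black on exit:
3 gray
  4 gray
    2 gray
      0 gray
      0 black
      2→3: 3 is gray → back edge
First back edge: 2 → 3.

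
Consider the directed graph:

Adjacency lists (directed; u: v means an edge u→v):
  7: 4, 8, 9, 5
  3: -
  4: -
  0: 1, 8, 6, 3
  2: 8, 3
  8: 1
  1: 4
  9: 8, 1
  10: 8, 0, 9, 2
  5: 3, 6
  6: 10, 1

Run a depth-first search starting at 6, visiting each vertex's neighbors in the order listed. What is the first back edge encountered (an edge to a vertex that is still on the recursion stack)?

0->6

DFS from 6 (visiting each vertex's neighbors in the order listed); mark gray on enter, black on exit:
6 gray
  10 gray
    8 gray
      1 gray
        4 gray
        4 black
      1 black
    8 black
    0 gray
      0→1: 1 black — skip
      0→8: 8 black — skip
      0→6: 6 is gray → back edge
First back edge: 0 → 6.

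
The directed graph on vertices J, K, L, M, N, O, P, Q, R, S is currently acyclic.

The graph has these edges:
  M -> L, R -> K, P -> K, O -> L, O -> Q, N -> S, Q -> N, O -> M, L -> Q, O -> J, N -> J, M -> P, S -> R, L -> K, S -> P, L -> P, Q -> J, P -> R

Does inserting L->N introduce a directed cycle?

No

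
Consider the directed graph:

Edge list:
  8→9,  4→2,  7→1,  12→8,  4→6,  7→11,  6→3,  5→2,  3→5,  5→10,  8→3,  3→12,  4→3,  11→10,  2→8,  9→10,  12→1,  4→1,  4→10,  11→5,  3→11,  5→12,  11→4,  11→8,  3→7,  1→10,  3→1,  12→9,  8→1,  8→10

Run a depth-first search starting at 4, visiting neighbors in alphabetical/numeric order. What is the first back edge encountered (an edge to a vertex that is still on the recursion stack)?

DFS from 4 (visiting neighbors in alphabetical/numeric order); mark gray on enter, black on exit:
4 gray
  1 gray
    10 gray
    10 black
  1 black
  2 gray
    8 gray
      8→1: 1 black — skip
      3 gray
        3→1: 1 black — skip
        5 gray
          5→2: 2 is gray → back edge
First back edge: 5 → 2.

5->2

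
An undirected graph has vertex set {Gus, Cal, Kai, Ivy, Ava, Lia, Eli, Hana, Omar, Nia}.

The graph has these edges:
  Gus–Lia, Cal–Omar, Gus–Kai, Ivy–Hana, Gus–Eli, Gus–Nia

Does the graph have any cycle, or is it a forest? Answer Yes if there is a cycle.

DFS, tracking each vertex's parent; an edge to a visited non-parent vertex closes a cycle.
Start from Hana:
visit Hana (parent –)
  visit Ivy (parent Hana)
    Ivy–Hana: parent, skip
visit Gus (parent –)
  visit Kai (parent Gus)
    Kai–Gus: parent, skip
  visit Eli (parent Gus)
    Eli–Gus: parent, skip
  visit Nia (parent Gus)
    Nia–Gus: parent, skip
  visit Lia (parent Gus)
    Lia–Gus: parent, skip
visit Cal (parent –)
  visit Omar (parent Cal)
    Omar–Cal: parent, skip
visit Ava (parent –)
No non-parent visited neighbor found — the graph is a forest.

No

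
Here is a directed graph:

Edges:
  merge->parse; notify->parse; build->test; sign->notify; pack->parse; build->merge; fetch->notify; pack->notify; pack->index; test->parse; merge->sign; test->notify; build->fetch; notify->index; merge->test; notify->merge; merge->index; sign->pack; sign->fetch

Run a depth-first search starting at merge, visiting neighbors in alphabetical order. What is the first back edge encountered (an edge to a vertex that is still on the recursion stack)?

notify->merge

DFS from merge (visiting neighbors in alphabetical order); mark gray on enter, black on exit:
merge gray
  index gray
  index black
  parse gray
  parse black
  sign gray
    fetch gray
      notify gray
        notify→index: index black — skip
        notify→merge: merge is gray → back edge
First back edge: notify → merge.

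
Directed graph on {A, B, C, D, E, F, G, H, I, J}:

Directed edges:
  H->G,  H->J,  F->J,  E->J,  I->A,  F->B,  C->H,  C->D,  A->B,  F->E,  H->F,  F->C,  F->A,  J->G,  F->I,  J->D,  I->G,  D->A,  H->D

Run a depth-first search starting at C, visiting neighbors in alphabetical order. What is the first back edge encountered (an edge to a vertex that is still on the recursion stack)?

DFS from C (visiting neighbors in alphabetical order); mark gray on enter, black on exit:
C gray
  D gray
    A gray
      B gray
      B black
    A black
  D black
  H gray
    H→D: D black — skip
    F gray
      F→A: A black — skip
      F→B: B black — skip
      F→C: C is gray → back edge
First back edge: F → C.

F->C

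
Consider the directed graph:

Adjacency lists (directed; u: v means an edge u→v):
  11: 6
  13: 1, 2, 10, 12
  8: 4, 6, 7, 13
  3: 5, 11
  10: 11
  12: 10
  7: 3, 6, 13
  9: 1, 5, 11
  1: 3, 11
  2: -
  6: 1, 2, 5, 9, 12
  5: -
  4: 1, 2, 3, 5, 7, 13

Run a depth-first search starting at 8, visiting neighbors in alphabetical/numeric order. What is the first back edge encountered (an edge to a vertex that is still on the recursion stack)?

6→1

DFS from 8 (visiting neighbors in alphabetical/numeric order); mark gray on enter, black on exit:
8 gray
  4 gray
    1 gray
      3 gray
        5 gray
        5 black
        11 gray
          6 gray
            6→1: 1 is gray → back edge
First back edge: 6 → 1.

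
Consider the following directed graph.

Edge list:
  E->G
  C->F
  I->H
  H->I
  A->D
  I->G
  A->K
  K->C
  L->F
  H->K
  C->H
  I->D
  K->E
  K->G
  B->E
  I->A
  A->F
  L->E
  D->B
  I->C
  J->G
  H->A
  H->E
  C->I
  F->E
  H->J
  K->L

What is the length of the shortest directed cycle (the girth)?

2

For each vertex v, BFS finds the shortest path from v back to v.
The shortest such closed walk is I → H → I, length 2.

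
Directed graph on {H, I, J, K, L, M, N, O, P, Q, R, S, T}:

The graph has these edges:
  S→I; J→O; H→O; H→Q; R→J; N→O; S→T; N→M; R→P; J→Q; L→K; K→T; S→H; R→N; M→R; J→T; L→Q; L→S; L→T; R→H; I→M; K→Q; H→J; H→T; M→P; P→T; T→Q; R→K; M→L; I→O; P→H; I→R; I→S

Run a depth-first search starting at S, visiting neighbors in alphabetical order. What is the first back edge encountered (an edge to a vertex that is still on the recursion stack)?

L->S

DFS from S (visiting neighbors in alphabetical order); mark gray on enter, black on exit:
S gray
  H gray
    J gray
      O gray
      O black
      Q gray
      Q black
      T gray
        T→Q: Q black — skip
      T black
    J black
    H→O: O black — skip
    H→Q: Q black — skip
    H→T: T black — skip
  H black
  I gray
    M gray
      L gray
        K gray
          K→Q: Q black — skip
          K→T: T black — skip
        K black
        L→Q: Q black — skip
        L→S: S is gray → back edge
First back edge: L → S.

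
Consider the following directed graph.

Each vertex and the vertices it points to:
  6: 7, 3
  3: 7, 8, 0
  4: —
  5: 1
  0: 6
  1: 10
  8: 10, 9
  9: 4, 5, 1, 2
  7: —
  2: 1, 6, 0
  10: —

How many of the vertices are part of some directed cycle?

6

A vertex is on a directed cycle iff it belongs to a strongly connected component of size ≥ 2 (or has a self-loop).
The vertices on cycles are {0, 2, 3, 6, 8, 9} — 6 in total.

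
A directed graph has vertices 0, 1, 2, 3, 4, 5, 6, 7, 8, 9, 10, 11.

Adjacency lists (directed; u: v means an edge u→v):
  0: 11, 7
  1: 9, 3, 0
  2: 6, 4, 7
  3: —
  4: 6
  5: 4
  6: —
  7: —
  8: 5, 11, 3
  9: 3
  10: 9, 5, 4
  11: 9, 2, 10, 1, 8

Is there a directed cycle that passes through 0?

0 is on a cycle iff 0 can reach itself via ≥1 edge.
0 → 11 → 1 → 0 — yes.

Yes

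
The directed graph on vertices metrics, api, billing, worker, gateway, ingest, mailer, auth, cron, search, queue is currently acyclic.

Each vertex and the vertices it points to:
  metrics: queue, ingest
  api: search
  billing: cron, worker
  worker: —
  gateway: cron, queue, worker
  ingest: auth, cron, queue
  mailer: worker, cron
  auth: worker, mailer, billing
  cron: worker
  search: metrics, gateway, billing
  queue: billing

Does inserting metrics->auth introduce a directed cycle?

No

Adding metrics→auth creates a cycle iff auth can already reach metrics.
Explore from auth: no path reaches metrics. The graph stays acyclic.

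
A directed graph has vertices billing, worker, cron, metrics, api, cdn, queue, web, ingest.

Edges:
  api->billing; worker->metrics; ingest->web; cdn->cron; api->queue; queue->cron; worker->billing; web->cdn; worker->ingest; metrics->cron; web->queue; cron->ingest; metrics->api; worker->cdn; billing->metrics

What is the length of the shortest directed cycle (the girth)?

3

For each vertex v, BFS finds the shortest path from v back to v.
The shortest such closed walk is billing → metrics → api → billing, length 3.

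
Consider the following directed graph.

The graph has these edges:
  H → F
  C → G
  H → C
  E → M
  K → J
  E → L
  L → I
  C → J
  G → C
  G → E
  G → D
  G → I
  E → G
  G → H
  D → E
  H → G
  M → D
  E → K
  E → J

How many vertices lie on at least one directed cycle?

6

A vertex is on a directed cycle iff it belongs to a strongly connected component of size ≥ 2 (or has a self-loop).
The vertices on cycles are {C, D, E, G, H, M} — 6 in total.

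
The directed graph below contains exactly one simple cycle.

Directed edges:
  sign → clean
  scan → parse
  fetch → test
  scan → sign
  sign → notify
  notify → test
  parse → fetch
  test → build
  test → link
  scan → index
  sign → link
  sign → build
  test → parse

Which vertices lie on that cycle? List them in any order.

DFS with gray/black marking from parse:
parse gray
  fetch gray
    test gray
      test→parse: parse is gray → back edge
Back edge closes the cycle parse → fetch → test → parse; its vertices are {test, fetch, parse}.

test, fetch, parse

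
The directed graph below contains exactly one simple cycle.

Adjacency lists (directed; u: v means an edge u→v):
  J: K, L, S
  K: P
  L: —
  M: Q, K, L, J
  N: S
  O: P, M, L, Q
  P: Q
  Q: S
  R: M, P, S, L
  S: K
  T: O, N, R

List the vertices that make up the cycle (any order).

DFS with gray/black marking from P:
P gray
  Q gray
    S gray
      K gray
        K→P: P is gray → back edge
Back edge closes the cycle P → Q → S → K → P; its vertices are {K, P, Q, S}.

K, P, Q, S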